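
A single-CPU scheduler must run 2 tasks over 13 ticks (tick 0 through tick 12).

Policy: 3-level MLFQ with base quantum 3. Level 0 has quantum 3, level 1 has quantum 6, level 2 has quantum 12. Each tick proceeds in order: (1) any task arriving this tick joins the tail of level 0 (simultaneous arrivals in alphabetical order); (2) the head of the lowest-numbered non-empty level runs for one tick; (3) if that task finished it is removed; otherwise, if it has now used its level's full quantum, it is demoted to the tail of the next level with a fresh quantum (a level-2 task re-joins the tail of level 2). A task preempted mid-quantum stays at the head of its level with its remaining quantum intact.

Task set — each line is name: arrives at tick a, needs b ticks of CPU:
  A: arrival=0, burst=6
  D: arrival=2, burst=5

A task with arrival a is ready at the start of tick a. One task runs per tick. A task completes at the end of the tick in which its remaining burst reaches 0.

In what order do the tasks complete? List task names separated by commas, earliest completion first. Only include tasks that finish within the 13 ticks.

t=0: L0/L1/L2 = A/-/- → run A
t=1: L0/L1/L2 = A/-/- → run A
t=2: L0/L1/L2 = AD/-/- → run A
t=3: L0/L1/L2 = D/A/- → run D
t=4: L0/L1/L2 = D/A/- → run D
t=5: L0/L1/L2 = D/A/- → run D
t=6: L0/L1/L2 = -/AD/- → run A
t=7: L0/L1/L2 = -/AD/- → run A
t=8: L0/L1/L2 = -/AD/- → run A
t=9: L0/L1/L2 = -/D/- → run D
t=10: L0/L1/L2 = -/D/- → run D
t=11: (idle)
t=12: (idle)

completion order = A, D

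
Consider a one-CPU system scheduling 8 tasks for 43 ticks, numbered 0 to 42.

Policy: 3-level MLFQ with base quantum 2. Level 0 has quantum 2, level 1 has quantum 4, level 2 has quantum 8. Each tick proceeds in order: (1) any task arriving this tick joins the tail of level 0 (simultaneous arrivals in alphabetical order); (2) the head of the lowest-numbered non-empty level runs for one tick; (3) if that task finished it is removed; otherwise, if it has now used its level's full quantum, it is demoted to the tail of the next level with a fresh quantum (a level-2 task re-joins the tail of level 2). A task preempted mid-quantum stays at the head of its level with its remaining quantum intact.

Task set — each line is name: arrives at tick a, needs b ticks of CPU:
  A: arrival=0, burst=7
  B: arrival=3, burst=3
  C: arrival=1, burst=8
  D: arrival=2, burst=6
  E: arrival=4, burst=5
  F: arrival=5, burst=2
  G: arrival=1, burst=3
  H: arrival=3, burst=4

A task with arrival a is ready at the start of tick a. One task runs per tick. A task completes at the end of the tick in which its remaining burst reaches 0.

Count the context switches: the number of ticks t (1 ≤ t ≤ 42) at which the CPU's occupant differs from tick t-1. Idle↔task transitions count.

context switches = 17

t=0: L0/L1/L2 = A/-/- → run A
t=1: L0/L1/L2 = ACG/-/- → run A
t=2: L0/L1/L2 = CGD/A/- → run C
t=3: L0/L1/L2 = CGDBH/A/- → run C
t=4: L0/L1/L2 = GDBHE/AC/- → run G
t=5: L0/L1/L2 = GDBHEF/AC/- → run G
t=6: L0/L1/L2 = DBHEF/ACG/- → run D
t=7: L0/L1/L2 = DBHEF/ACG/- → run D
t=8: L0/L1/L2 = BHEF/ACGD/- → run B
t=9: L0/L1/L2 = BHEF/ACGD/- → run B
t=10: L0/L1/L2 = HEF/ACGDB/- → run H
t=11: L0/L1/L2 = HEF/ACGDB/- → run H
t=12: L0/L1/L2 = EF/ACGDBH/- → run E
t=13: L0/L1/L2 = EF/ACGDBH/- → run E
t=14: L0/L1/L2 = F/ACGDBHE/- → run F
t=15: L0/L1/L2 = F/ACGDBHE/- → run F
t=16: L0/L1/L2 = -/ACGDBHE/- → run A
t=17: L0/L1/L2 = -/ACGDBHE/- → run A
t=18: L0/L1/L2 = -/ACGDBHE/- → run A
t=19: L0/L1/L2 = -/ACGDBHE/- → run A
t=20: L0/L1/L2 = -/CGDBHE/A → run C
t=21: L0/L1/L2 = -/CGDBHE/A → run C
t=22: L0/L1/L2 = -/CGDBHE/A → run C
t=23: L0/L1/L2 = -/CGDBHE/A → run C
t=24: L0/L1/L2 = -/GDBHE/AC → run G
t=25: L0/L1/L2 = -/DBHE/AC → run D
t=26: L0/L1/L2 = -/DBHE/AC → run D
t=27: L0/L1/L2 = -/DBHE/AC → run D
t=28: L0/L1/L2 = -/DBHE/AC → run D
t=29: L0/L1/L2 = -/BHE/AC → run B
t=30: L0/L1/L2 = -/HE/AC → run H
t=31: L0/L1/L2 = -/HE/AC → run H
t=32: L0/L1/L2 = -/E/AC → run E
t=33: L0/L1/L2 = -/E/AC → run E
t=34: L0/L1/L2 = -/E/AC → run E
t=35: L0/L1/L2 = -/-/AC → run A
t=36: L0/L1/L2 = -/-/C → run C
t=37: L0/L1/L2 = -/-/C → run C
t=38: (idle)
t=39: (idle)
t=40: (idle)
t=41: (idle)
t=42: (idle)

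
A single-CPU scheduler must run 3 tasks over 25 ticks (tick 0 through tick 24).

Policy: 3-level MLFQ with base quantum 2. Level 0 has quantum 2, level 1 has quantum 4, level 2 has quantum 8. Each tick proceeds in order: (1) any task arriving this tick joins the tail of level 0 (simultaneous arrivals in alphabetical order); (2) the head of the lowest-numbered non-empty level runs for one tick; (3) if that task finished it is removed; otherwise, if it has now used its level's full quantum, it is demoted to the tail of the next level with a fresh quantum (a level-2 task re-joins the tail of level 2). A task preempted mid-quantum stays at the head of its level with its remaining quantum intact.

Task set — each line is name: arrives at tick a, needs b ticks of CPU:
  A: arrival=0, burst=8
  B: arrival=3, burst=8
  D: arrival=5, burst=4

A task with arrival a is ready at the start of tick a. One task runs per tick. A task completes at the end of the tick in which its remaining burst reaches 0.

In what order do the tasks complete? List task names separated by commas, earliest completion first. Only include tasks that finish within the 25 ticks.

completion order = D, A, B

t=0: L0/L1/L2 = A/-/- → run A
t=1: L0/L1/L2 = A/-/- → run A
t=2: L0/L1/L2 = -/A/- → run A
t=3: L0/L1/L2 = B/A/- → run B
t=4: L0/L1/L2 = B/A/- → run B
t=5: L0/L1/L2 = D/AB/- → run D
t=6: L0/L1/L2 = D/AB/- → run D
t=7: L0/L1/L2 = -/ABD/- → run A
t=8: L0/L1/L2 = -/ABD/- → run A
t=9: L0/L1/L2 = -/ABD/- → run A
t=10: L0/L1/L2 = -/BD/A → run B
t=11: L0/L1/L2 = -/BD/A → run B
t=12: L0/L1/L2 = -/BD/A → run B
t=13: L0/L1/L2 = -/BD/A → run B
t=14: L0/L1/L2 = -/D/AB → run D
t=15: L0/L1/L2 = -/D/AB → run D
t=16: L0/L1/L2 = -/-/AB → run A
t=17: L0/L1/L2 = -/-/AB → run A
t=18: L0/L1/L2 = -/-/B → run B
t=19: L0/L1/L2 = -/-/B → run B
t=20: (idle)
t=21: (idle)
t=22: (idle)
t=23: (idle)
t=24: (idle)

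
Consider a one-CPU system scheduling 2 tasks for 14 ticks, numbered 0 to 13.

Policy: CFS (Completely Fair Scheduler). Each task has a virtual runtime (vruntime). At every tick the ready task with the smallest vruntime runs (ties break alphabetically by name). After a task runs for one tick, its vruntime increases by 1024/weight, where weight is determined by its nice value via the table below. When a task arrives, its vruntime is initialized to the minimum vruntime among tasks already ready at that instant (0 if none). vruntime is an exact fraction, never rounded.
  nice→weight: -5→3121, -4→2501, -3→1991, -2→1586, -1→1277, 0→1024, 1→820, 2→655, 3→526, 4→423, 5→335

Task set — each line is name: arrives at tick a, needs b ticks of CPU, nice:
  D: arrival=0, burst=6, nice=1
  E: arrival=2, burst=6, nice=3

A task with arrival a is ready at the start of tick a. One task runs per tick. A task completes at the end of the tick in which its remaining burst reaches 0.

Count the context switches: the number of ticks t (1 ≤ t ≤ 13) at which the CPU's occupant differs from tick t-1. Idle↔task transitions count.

context switches = 6

t=0: vr[D=0] → run D
t=1: vr[D=256/205] → run D
t=2: vr[D=512/205 E=512/205] → run D
t=3: vr[D=768/205 E=512/205] → run E
t=4: vr[D=768/205 E=239616/53915] → run D
t=5: vr[D=1024/205 E=239616/53915] → run E
t=6: vr[D=1024/205 E=344576/53915] → run D
t=7: vr[D=256/41 E=344576/53915] → run D
t=8: vr[E=344576/53915] → run E
t=9: vr[E=449536/53915] → run E
t=10: vr[E=554496/53915] → run E
t=11: vr[E=659456/53915] → run E
t=12: (idle)
t=13: (idle)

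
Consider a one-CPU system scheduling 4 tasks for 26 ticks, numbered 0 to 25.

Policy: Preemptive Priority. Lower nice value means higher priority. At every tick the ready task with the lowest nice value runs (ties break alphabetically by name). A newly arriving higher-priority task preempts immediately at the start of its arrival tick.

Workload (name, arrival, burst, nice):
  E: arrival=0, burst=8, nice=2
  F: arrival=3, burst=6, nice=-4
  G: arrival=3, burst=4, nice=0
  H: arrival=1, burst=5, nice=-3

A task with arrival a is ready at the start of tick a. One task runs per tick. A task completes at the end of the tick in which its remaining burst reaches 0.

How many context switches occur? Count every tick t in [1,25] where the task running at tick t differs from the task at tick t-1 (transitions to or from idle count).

t=0: ready={E} → run E
t=1: ready={E,H} → run H
t=2: ready={E,H} → run H
t=3: ready={E,F,G,H} → run F
t=4: ready={E,F,G,H} → run F
t=5: ready={E,F,G,H} → run F
t=6: ready={E,F,G,H} → run F
t=7: ready={E,F,G,H} → run F
t=8: ready={E,F,G,H} → run F
t=9: ready={E,G,H} → run H
t=10: ready={E,G,H} → run H
t=11: ready={E,G,H} → run H
t=12: ready={E,G} → run G
t=13: ready={E,G} → run G
t=14: ready={E,G} → run G
t=15: ready={E,G} → run G
t=16: ready={E} → run E
t=17: ready={E} → run E
t=18: ready={E} → run E
t=19: ready={E} → run E
t=20: ready={E} → run E
t=21: ready={E} → run E
t=22: ready={E} → run E
t=23: (idle)
t=24: (idle)
t=25: (idle)

context switches = 6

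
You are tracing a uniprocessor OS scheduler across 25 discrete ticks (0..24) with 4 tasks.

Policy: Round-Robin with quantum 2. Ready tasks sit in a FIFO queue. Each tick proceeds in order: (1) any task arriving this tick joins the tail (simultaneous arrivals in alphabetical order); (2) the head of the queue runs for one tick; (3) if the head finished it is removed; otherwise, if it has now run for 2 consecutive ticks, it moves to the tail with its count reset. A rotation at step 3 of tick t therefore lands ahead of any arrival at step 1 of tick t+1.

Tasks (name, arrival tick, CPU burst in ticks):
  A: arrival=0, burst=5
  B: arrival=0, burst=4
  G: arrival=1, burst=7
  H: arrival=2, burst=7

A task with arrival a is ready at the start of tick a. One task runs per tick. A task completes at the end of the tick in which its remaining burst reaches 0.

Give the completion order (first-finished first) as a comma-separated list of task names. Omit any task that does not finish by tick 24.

t=0: queue=[A,B] q_used=0 → run A
t=1: queue=[A,B,G] q_used=1 → run A
t=2: queue=[B,G,A,H] q_used=0 → run B
t=3: queue=[B,G,A,H] q_used=1 → run B
t=4: queue=[G,A,H,B] q_used=0 → run G
t=5: queue=[G,A,H,B] q_used=1 → run G
t=6: queue=[A,H,B,G] q_used=0 → run A
t=7: queue=[A,H,B,G] q_used=1 → run A
t=8: queue=[H,B,G,A] q_used=0 → run H
t=9: queue=[H,B,G,A] q_used=1 → run H
t=10: queue=[B,G,A,H] q_used=0 → run B
t=11: queue=[B,G,A,H] q_used=1 → run B
t=12: queue=[G,A,H] q_used=0 → run G
t=13: queue=[G,A,H] q_used=1 → run G
t=14: queue=[A,H,G] q_used=0 → run A
t=15: queue=[H,G] q_used=0 → run H
t=16: queue=[H,G] q_used=1 → run H
t=17: queue=[G,H] q_used=0 → run G
t=18: queue=[G,H] q_used=1 → run G
t=19: queue=[H,G] q_used=0 → run H
t=20: queue=[H,G] q_used=1 → run H
t=21: queue=[G,H] q_used=0 → run G
t=22: queue=[H] q_used=0 → run H
t=23: (idle)
t=24: (idle)

completion order = B, A, G, H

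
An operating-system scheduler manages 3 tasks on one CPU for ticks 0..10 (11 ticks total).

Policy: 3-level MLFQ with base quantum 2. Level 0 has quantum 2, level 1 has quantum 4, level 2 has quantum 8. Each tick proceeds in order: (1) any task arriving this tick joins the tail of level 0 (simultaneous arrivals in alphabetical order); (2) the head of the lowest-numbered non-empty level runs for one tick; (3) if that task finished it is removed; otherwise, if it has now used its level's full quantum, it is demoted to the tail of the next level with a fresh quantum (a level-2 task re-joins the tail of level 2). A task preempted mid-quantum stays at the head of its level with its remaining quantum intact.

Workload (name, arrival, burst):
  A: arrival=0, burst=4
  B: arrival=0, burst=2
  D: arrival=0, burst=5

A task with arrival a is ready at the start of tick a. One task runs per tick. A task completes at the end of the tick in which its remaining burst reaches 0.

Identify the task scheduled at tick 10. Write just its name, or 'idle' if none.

t=0: L0/L1/L2 = ABD/-/- → run A
t=1: L0/L1/L2 = ABD/-/- → run A
t=2: L0/L1/L2 = BD/A/- → run B
t=3: L0/L1/L2 = BD/A/- → run B
t=4: L0/L1/L2 = D/A/- → run D
t=5: L0/L1/L2 = D/A/- → run D
t=6: L0/L1/L2 = -/AD/- → run A
t=7: L0/L1/L2 = -/AD/- → run A
t=8: L0/L1/L2 = -/D/- → run D
t=9: L0/L1/L2 = -/D/- → run D
t=10: L0/L1/L2 = -/D/- → run D

running at tick 10 = D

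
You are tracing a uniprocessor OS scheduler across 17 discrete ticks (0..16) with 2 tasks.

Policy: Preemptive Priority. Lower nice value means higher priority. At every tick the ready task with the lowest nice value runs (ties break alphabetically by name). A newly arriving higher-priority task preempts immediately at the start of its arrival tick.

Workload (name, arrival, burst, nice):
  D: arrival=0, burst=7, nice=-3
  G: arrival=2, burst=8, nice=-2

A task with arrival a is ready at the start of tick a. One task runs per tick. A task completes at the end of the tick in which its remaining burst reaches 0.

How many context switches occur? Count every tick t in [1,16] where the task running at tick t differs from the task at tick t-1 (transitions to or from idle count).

t=0: ready={D} → run D
t=1: ready={D} → run D
t=2: ready={D,G} → run D
t=3: ready={D,G} → run D
t=4: ready={D,G} → run D
t=5: ready={D,G} → run D
t=6: ready={D,G} → run D
t=7: ready={G} → run G
t=8: ready={G} → run G
t=9: ready={G} → run G
t=10: ready={G} → run G
t=11: ready={G} → run G
t=12: ready={G} → run G
t=13: ready={G} → run G
t=14: ready={G} → run G
t=15: (idle)
t=16: (idle)

context switches = 2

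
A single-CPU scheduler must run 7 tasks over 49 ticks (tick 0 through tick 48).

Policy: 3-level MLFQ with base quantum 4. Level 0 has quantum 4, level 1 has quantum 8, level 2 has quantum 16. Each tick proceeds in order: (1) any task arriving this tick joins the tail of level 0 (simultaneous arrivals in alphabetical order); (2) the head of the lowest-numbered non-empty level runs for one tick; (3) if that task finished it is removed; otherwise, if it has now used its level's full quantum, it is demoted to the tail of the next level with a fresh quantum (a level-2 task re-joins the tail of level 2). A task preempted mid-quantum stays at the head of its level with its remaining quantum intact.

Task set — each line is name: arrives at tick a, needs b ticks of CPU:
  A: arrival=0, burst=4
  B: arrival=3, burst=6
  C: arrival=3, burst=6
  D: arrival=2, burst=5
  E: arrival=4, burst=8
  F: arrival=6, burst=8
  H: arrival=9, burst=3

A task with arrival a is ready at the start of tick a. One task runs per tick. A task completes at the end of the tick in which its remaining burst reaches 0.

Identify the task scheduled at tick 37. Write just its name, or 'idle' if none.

t=0: L0/L1/L2 = A/-/- → run A
t=1: L0/L1/L2 = A/-/- → run A
t=2: L0/L1/L2 = AD/-/- → run A
t=3: L0/L1/L2 = ADBC/-/- → run A
t=4: L0/L1/L2 = DBCE/-/- → run D
t=5: L0/L1/L2 = DBCE/-/- → run D
t=6: L0/L1/L2 = DBCEF/-/- → run D
t=7: L0/L1/L2 = DBCEF/-/- → run D
t=8: L0/L1/L2 = BCEF/D/- → run B
t=9: L0/L1/L2 = BCEFH/D/- → run B
t=10: L0/L1/L2 = BCEFH/D/- → run B
t=11: L0/L1/L2 = BCEFH/D/- → run B
t=12: L0/L1/L2 = CEFH/DB/- → run C
t=13: L0/L1/L2 = CEFH/DB/- → run C
t=14: L0/L1/L2 = CEFH/DB/- → run C
t=15: L0/L1/L2 = CEFH/DB/- → run C
t=16: L0/L1/L2 = EFH/DBC/- → run E
t=17: L0/L1/L2 = EFH/DBC/- → run E
t=18: L0/L1/L2 = EFH/DBC/- → run E
t=19: L0/L1/L2 = EFH/DBC/- → run E
t=20: L0/L1/L2 = FH/DBCE/- → run F
t=21: L0/L1/L2 = FH/DBCE/- → run F
t=22: L0/L1/L2 = FH/DBCE/- → run F
t=23: L0/L1/L2 = FH/DBCE/- → run F
t=24: L0/L1/L2 = H/DBCEF/- → run H
t=25: L0/L1/L2 = H/DBCEF/- → run H
t=26: L0/L1/L2 = H/DBCEF/- → run H
t=27: L0/L1/L2 = -/DBCEF/- → run D
t=28: L0/L1/L2 = -/BCEF/- → run B
t=29: L0/L1/L2 = -/BCEF/- → run B
t=30: L0/L1/L2 = -/CEF/- → run C
t=31: L0/L1/L2 = -/CEF/- → run C
t=32: L0/L1/L2 = -/EF/- → run E
t=33: L0/L1/L2 = -/EF/- → run E
t=34: L0/L1/L2 = -/EF/- → run E
t=35: L0/L1/L2 = -/EF/- → run E
t=36: L0/L1/L2 = -/F/- → run F
t=37: L0/L1/L2 = -/F/- → run F
t=38: L0/L1/L2 = -/F/- → run F
t=39: L0/L1/L2 = -/F/- → run F
t=40: (idle)
t=41: (idle)
t=42: (idle)
t=43: (idle)
t=44: (idle)
t=45: (idle)
t=46: (idle)
t=47: (idle)
t=48: (idle)

running at tick 37 = F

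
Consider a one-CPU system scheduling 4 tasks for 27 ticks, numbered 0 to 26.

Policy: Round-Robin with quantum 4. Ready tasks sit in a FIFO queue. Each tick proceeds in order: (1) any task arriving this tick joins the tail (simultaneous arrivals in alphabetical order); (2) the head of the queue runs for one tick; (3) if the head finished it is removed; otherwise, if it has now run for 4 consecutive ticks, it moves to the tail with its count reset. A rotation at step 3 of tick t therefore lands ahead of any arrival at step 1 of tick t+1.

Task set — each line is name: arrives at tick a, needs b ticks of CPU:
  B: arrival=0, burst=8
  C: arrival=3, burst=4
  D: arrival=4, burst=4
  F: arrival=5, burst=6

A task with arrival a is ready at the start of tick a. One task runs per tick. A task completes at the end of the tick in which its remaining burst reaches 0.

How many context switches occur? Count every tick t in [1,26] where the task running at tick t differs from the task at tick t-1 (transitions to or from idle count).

context switches = 5

t=0: queue=[B] q_used=0 → run B
t=1: queue=[B] q_used=1 → run B
t=2: queue=[B] q_used=2 → run B
t=3: queue=[B,C] q_used=3 → run B
t=4: queue=[C,B,D] q_used=0 → run C
t=5: queue=[C,B,D,F] q_used=1 → run C
t=6: queue=[C,B,D,F] q_used=2 → run C
t=7: queue=[C,B,D,F] q_used=3 → run C
t=8: queue=[B,D,F] q_used=0 → run B
t=9: queue=[B,D,F] q_used=1 → run B
t=10: queue=[B,D,F] q_used=2 → run B
t=11: queue=[B,D,F] q_used=3 → run B
t=12: queue=[D,F] q_used=0 → run D
t=13: queue=[D,F] q_used=1 → run D
t=14: queue=[D,F] q_used=2 → run D
t=15: queue=[D,F] q_used=3 → run D
t=16: queue=[F] q_used=0 → run F
t=17: queue=[F] q_used=1 → run F
t=18: queue=[F] q_used=2 → run F
t=19: queue=[F] q_used=3 → run F
t=20: queue=[F] q_used=0 → run F
t=21: queue=[F] q_used=1 → run F
t=22: (idle)
t=23: (idle)
t=24: (idle)
t=25: (idle)
t=26: (idle)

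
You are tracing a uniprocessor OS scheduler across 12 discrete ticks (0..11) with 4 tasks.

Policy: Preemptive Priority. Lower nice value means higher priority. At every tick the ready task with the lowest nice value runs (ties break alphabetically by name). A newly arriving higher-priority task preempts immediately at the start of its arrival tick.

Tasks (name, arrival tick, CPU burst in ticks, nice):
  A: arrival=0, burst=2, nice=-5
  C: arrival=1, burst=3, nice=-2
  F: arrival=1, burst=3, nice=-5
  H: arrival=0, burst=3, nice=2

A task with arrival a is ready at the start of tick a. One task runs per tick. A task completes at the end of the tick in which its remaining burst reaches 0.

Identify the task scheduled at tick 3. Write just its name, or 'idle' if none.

running at tick 3 = F

t=0: ready={A,H} → run A
t=1: ready={A,C,F,H} → run A
t=2: ready={C,F,H} → run F
t=3: ready={C,F,H} → run F
t=4: ready={C,F,H} → run F
t=5: ready={C,H} → run C
t=6: ready={C,H} → run C
t=7: ready={C,H} → run C
t=8: ready={H} → run H
t=9: ready={H} → run H
t=10: ready={H} → run H
t=11: (idle)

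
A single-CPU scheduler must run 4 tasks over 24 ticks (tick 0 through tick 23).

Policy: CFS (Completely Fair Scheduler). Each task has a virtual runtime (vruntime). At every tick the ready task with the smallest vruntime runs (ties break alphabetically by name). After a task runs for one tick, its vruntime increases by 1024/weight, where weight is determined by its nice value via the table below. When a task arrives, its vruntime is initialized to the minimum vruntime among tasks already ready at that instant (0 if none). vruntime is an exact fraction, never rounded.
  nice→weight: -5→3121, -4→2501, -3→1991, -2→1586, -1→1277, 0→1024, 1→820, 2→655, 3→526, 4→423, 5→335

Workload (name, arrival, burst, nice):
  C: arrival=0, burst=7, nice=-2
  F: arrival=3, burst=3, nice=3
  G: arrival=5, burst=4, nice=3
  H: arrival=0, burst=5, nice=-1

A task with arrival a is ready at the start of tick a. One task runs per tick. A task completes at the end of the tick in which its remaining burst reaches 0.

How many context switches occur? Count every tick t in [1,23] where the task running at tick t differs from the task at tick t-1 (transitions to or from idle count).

t=0: vr[C=0 H=0] → run C
t=1: vr[C=512/793 H=0] → run H
t=2: vr[C=512/793 H=1024/1277] → run C
t=3: vr[C=1024/793 F=1024/1277 H=1024/1277] → run F
t=4: vr[C=1024/793 F=923136/335851 H=1024/1277] → run H
t=5: vr[C=1024/793 F=923136/335851 G=1024/793 H=2048/1277] → run C
t=6: vr[C=1536/793 F=923136/335851 G=1024/793 H=2048/1277] → run G
t=7: vr[C=1536/793 F=923136/335851 G=675328/208559 H=2048/1277] → run H
t=8: vr[C=1536/793 F=923136/335851 G=675328/208559 H=3072/1277] → run C
t=9: vr[C=2048/793 F=923136/335851 G=675328/208559 H=3072/1277] → run H
t=10: vr[C=2048/793 F=923136/335851 G=675328/208559 H=4096/1277] → run C
t=11: vr[C=2560/793 F=923136/335851 G=675328/208559 H=4096/1277] → run F
t=12: vr[C=2560/793 F=1576960/335851 G=675328/208559 H=4096/1277] → run H
t=13: vr[C=2560/793 F=1576960/335851 G=675328/208559] → run C
t=14: vr[C=3072/793 F=1576960/335851 G=675328/208559] → run G
t=15: vr[C=3072/793 F=1576960/335851 G=1081344/208559] → run C
t=16: vr[F=1576960/335851 G=1081344/208559] → run F
t=17: vr[G=1081344/208559] → run G
t=18: vr[G=1487360/208559] → run G
t=19: (idle)
t=20: (idle)
t=21: (idle)
t=22: (idle)
t=23: (idle)

context switches = 18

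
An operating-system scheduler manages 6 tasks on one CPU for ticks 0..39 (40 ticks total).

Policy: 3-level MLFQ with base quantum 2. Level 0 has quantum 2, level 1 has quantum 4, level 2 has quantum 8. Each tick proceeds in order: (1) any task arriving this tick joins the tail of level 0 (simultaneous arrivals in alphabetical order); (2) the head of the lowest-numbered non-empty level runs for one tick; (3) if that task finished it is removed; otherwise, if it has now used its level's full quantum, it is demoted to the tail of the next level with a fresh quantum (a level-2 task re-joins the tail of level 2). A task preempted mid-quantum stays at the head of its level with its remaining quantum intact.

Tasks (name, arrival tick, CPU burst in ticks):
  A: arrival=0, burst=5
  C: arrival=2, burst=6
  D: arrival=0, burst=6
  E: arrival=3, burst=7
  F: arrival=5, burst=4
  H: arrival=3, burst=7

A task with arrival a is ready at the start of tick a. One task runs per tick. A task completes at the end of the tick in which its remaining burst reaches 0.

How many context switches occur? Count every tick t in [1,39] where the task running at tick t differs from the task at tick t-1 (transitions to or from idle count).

context switches = 14

t=0: L0/L1/L2 = AD/-/- → run A
t=1: L0/L1/L2 = AD/-/- → run A
t=2: L0/L1/L2 = DC/A/- → run D
t=3: L0/L1/L2 = DCEH/A/- → run D
t=4: L0/L1/L2 = CEH/AD/- → run C
t=5: L0/L1/L2 = CEHF/AD/- → run C
t=6: L0/L1/L2 = EHF/ADC/- → run E
t=7: L0/L1/L2 = EHF/ADC/- → run E
t=8: L0/L1/L2 = HF/ADCE/- → run H
t=9: L0/L1/L2 = HF/ADCE/- → run H
t=10: L0/L1/L2 = F/ADCEH/- → run F
t=11: L0/L1/L2 = F/ADCEH/- → run F
t=12: L0/L1/L2 = -/ADCEHF/- → run A
t=13: L0/L1/L2 = -/ADCEHF/- → run A
t=14: L0/L1/L2 = -/ADCEHF/- → run A
t=15: L0/L1/L2 = -/DCEHF/- → run D
t=16: L0/L1/L2 = -/DCEHF/- → run D
t=17: L0/L1/L2 = -/DCEHF/- → run D
t=18: L0/L1/L2 = -/DCEHF/- → run D
t=19: L0/L1/L2 = -/CEHF/- → run C
t=20: L0/L1/L2 = -/CEHF/- → run C
t=21: L0/L1/L2 = -/CEHF/- → run C
t=22: L0/L1/L2 = -/CEHF/- → run C
t=23: L0/L1/L2 = -/EHF/- → run E
t=24: L0/L1/L2 = -/EHF/- → run E
t=25: L0/L1/L2 = -/EHF/- → run E
t=26: L0/L1/L2 = -/EHF/- → run E
t=27: L0/L1/L2 = -/HF/E → run H
t=28: L0/L1/L2 = -/HF/E → run H
t=29: L0/L1/L2 = -/HF/E → run H
t=30: L0/L1/L2 = -/HF/E → run H
t=31: L0/L1/L2 = -/F/EH → run F
t=32: L0/L1/L2 = -/F/EH → run F
t=33: L0/L1/L2 = -/-/EH → run E
t=34: L0/L1/L2 = -/-/H → run H
t=35: (idle)
t=36: (idle)
t=37: (idle)
t=38: (idle)
t=39: (idle)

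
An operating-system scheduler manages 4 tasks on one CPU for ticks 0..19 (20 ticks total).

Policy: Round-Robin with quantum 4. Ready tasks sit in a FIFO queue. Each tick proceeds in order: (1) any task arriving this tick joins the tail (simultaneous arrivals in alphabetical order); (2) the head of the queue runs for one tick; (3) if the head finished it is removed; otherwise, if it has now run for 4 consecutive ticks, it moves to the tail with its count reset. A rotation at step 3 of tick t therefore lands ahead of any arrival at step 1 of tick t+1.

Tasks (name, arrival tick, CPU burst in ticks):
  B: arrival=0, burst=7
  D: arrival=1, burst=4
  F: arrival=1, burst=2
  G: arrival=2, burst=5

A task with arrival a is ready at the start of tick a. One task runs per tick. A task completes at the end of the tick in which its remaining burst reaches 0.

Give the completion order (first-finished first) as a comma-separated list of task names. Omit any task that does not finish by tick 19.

completion order = D, F, B, G

t=0: queue=[B] q_used=0 → run B
t=1: queue=[B,D,F] q_used=1 → run B
t=2: queue=[B,D,F,G] q_used=2 → run B
t=3: queue=[B,D,F,G] q_used=3 → run B
t=4: queue=[D,F,G,B] q_used=0 → run D
t=5: queue=[D,F,G,B] q_used=1 → run D
t=6: queue=[D,F,G,B] q_used=2 → run D
t=7: queue=[D,F,G,B] q_used=3 → run D
t=8: queue=[F,G,B] q_used=0 → run F
t=9: queue=[F,G,B] q_used=1 → run F
t=10: queue=[G,B] q_used=0 → run G
t=11: queue=[G,B] q_used=1 → run G
t=12: queue=[G,B] q_used=2 → run G
t=13: queue=[G,B] q_used=3 → run G
t=14: queue=[B,G] q_used=0 → run B
t=15: queue=[B,G] q_used=1 → run B
t=16: queue=[B,G] q_used=2 → run B
t=17: queue=[G] q_used=0 → run G
t=18: (idle)
t=19: (idle)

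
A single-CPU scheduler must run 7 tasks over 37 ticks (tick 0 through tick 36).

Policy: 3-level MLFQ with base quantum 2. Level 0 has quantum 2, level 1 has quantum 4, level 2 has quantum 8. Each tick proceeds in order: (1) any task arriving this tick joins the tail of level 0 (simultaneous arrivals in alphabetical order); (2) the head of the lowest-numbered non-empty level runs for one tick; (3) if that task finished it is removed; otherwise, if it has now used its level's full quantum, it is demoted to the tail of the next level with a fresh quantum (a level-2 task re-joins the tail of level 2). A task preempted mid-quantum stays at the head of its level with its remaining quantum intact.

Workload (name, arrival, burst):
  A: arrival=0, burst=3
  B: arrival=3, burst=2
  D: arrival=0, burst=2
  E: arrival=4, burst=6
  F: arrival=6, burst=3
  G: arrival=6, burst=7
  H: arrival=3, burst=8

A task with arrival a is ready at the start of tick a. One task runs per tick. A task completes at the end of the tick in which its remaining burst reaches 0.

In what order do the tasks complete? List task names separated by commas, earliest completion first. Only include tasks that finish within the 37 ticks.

completion order = D, B, A, E, F, H, G

t=0: L0/L1/L2 = AD/-/- → run A
t=1: L0/L1/L2 = AD/-/- → run A
t=2: L0/L1/L2 = D/A/- → run D
t=3: L0/L1/L2 = DBH/A/- → run D
t=4: L0/L1/L2 = BHE/A/- → run B
t=5: L0/L1/L2 = BHE/A/- → run B
t=6: L0/L1/L2 = HEFG/A/- → run H
t=7: L0/L1/L2 = HEFG/A/- → run H
t=8: L0/L1/L2 = EFG/AH/- → run E
t=9: L0/L1/L2 = EFG/AH/- → run E
t=10: L0/L1/L2 = FG/AHE/- → run F
t=11: L0/L1/L2 = FG/AHE/- → run F
t=12: L0/L1/L2 = G/AHEF/- → run G
t=13: L0/L1/L2 = G/AHEF/- → run G
t=14: L0/L1/L2 = -/AHEFG/- → run A
t=15: L0/L1/L2 = -/HEFG/- → run H
t=16: L0/L1/L2 = -/HEFG/- → run H
t=17: L0/L1/L2 = -/HEFG/- → run H
t=18: L0/L1/L2 = -/HEFG/- → run H
t=19: L0/L1/L2 = -/EFG/H → run E
t=20: L0/L1/L2 = -/EFG/H → run E
t=21: L0/L1/L2 = -/EFG/H → run E
t=22: L0/L1/L2 = -/EFG/H → run E
t=23: L0/L1/L2 = -/FG/H → run F
t=24: L0/L1/L2 = -/G/H → run G
t=25: L0/L1/L2 = -/G/H → run G
t=26: L0/L1/L2 = -/G/H → run G
t=27: L0/L1/L2 = -/G/H → run G
t=28: L0/L1/L2 = -/-/HG → run H
t=29: L0/L1/L2 = -/-/HG → run H
t=30: L0/L1/L2 = -/-/G → run G
t=31: (idle)
t=32: (idle)
t=33: (idle)
t=34: (idle)
t=35: (idle)
t=36: (idle)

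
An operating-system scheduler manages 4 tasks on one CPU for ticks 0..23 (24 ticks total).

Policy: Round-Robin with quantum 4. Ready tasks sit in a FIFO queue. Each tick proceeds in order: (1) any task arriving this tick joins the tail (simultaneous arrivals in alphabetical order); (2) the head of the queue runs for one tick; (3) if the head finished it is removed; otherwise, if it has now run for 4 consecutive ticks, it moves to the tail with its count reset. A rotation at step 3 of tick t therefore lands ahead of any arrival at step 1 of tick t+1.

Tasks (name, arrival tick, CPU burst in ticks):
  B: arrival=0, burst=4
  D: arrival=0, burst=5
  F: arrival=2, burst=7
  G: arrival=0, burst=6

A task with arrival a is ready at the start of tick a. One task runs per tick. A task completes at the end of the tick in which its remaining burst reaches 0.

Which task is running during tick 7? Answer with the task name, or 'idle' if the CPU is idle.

t=0: queue=[B,D,G] q_used=0 → run B
t=1: queue=[B,D,G] q_used=1 → run B
t=2: queue=[B,D,G,F] q_used=2 → run B
t=3: queue=[B,D,G,F] q_used=3 → run B
t=4: queue=[D,G,F] q_used=0 → run D
t=5: queue=[D,G,F] q_used=1 → run D
t=6: queue=[D,G,F] q_used=2 → run D
t=7: queue=[D,G,F] q_used=3 → run D
t=8: queue=[G,F,D] q_used=0 → run G
t=9: queue=[G,F,D] q_used=1 → run G
t=10: queue=[G,F,D] q_used=2 → run G
t=11: queue=[G,F,D] q_used=3 → run G
t=12: queue=[F,D,G] q_used=0 → run F
t=13: queue=[F,D,G] q_used=1 → run F
t=14: queue=[F,D,G] q_used=2 → run F
t=15: queue=[F,D,G] q_used=3 → run F
t=16: queue=[D,G,F] q_used=0 → run D
t=17: queue=[G,F] q_used=0 → run G
t=18: queue=[G,F] q_used=1 → run G
t=19: queue=[F] q_used=0 → run F
t=20: queue=[F] q_used=1 → run F
t=21: queue=[F] q_used=2 → run F
t=22: (idle)
t=23: (idle)

running at tick 7 = D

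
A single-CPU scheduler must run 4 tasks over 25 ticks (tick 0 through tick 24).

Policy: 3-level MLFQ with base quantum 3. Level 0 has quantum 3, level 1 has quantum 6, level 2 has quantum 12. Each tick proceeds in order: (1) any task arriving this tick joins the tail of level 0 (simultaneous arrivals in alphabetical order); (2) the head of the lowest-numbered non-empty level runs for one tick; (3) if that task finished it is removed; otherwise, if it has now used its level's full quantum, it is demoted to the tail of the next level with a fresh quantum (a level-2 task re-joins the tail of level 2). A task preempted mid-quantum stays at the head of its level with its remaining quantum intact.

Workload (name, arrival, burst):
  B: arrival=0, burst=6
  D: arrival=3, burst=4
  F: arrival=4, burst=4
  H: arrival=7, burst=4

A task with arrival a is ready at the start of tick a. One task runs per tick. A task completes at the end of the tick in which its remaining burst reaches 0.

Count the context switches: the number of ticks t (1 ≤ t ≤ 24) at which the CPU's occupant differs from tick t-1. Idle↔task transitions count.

context switches = 8

t=0: L0/L1/L2 = B/-/- → run B
t=1: L0/L1/L2 = B/-/- → run B
t=2: L0/L1/L2 = B/-/- → run B
t=3: L0/L1/L2 = D/B/- → run D
t=4: L0/L1/L2 = DF/B/- → run D
t=5: L0/L1/L2 = DF/B/- → run D
t=6: L0/L1/L2 = F/BD/- → run F
t=7: L0/L1/L2 = FH/BD/- → run F
t=8: L0/L1/L2 = FH/BD/- → run F
t=9: L0/L1/L2 = H/BDF/- → run H
t=10: L0/L1/L2 = H/BDF/- → run H
t=11: L0/L1/L2 = H/BDF/- → run H
t=12: L0/L1/L2 = -/BDFH/- → run B
t=13: L0/L1/L2 = -/BDFH/- → run B
t=14: L0/L1/L2 = -/BDFH/- → run B
t=15: L0/L1/L2 = -/DFH/- → run D
t=16: L0/L1/L2 = -/FH/- → run F
t=17: L0/L1/L2 = -/H/- → run H
t=18: (idle)
t=19: (idle)
t=20: (idle)
t=21: (idle)
t=22: (idle)
t=23: (idle)
t=24: (idle)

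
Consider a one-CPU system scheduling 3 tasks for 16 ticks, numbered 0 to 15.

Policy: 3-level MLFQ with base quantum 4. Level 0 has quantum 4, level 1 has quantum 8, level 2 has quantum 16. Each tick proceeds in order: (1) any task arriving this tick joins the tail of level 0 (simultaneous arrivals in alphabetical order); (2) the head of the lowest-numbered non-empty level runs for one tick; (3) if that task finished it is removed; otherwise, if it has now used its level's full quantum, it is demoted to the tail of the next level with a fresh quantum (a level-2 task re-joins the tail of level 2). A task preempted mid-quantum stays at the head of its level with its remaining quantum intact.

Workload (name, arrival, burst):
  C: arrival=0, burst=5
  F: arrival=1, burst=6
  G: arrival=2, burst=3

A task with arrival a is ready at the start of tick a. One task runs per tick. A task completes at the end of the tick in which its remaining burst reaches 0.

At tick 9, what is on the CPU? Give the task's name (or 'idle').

running at tick 9 = G

t=0: L0/L1/L2 = C/-/- → run C
t=1: L0/L1/L2 = CF/-/- → run C
t=2: L0/L1/L2 = CFG/-/- → run C
t=3: L0/L1/L2 = CFG/-/- → run C
t=4: L0/L1/L2 = FG/C/- → run F
t=5: L0/L1/L2 = FG/C/- → run F
t=6: L0/L1/L2 = FG/C/- → run F
t=7: L0/L1/L2 = FG/C/- → run F
t=8: L0/L1/L2 = G/CF/- → run G
t=9: L0/L1/L2 = G/CF/- → run G
t=10: L0/L1/L2 = G/CF/- → run G
t=11: L0/L1/L2 = -/CF/- → run C
t=12: L0/L1/L2 = -/F/- → run F
t=13: L0/L1/L2 = -/F/- → run F
t=14: (idle)
t=15: (idle)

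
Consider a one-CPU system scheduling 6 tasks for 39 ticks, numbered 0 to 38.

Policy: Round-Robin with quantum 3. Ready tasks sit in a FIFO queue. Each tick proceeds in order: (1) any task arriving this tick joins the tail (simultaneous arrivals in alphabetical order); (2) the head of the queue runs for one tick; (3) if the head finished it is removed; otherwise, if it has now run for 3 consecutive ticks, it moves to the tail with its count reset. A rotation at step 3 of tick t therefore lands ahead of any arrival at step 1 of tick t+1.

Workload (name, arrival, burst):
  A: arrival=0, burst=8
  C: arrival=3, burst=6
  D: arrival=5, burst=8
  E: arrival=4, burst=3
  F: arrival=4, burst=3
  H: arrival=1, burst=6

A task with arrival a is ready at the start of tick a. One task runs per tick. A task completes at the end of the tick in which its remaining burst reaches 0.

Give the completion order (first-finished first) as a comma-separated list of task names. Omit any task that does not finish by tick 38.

completion order = E, F, H, A, C, D

t=0: queue=[A] q_used=0 → run A
t=1: queue=[A,H] q_used=1 → run A
t=2: queue=[A,H] q_used=2 → run A
t=3: queue=[H,A,C] q_used=0 → run H
t=4: queue=[H,A,C,E,F] q_used=1 → run H
t=5: queue=[H,A,C,E,F,D] q_used=2 → run H
t=6: queue=[A,C,E,F,D,H] q_used=0 → run A
t=7: queue=[A,C,E,F,D,H] q_used=1 → run A
t=8: queue=[A,C,E,F,D,H] q_used=2 → run A
t=9: queue=[C,E,F,D,H,A] q_used=0 → run C
t=10: queue=[C,E,F,D,H,A] q_used=1 → run C
t=11: queue=[C,E,F,D,H,A] q_used=2 → run C
t=12: queue=[E,F,D,H,A,C] q_used=0 → run E
t=13: queue=[E,F,D,H,A,C] q_used=1 → run E
t=14: queue=[E,F,D,H,A,C] q_used=2 → run E
t=15: queue=[F,D,H,A,C] q_used=0 → run F
t=16: queue=[F,D,H,A,C] q_used=1 → run F
t=17: queue=[F,D,H,A,C] q_used=2 → run F
t=18: queue=[D,H,A,C] q_used=0 → run D
t=19: queue=[D,H,A,C] q_used=1 → run D
t=20: queue=[D,H,A,C] q_used=2 → run D
t=21: queue=[H,A,C,D] q_used=0 → run H
t=22: queue=[H,A,C,D] q_used=1 → run H
t=23: queue=[H,A,C,D] q_used=2 → run H
t=24: queue=[A,C,D] q_used=0 → run A
t=25: queue=[A,C,D] q_used=1 → run A
t=26: queue=[C,D] q_used=0 → run C
t=27: queue=[C,D] q_used=1 → run C
t=28: queue=[C,D] q_used=2 → run C
t=29: queue=[D] q_used=0 → run D
t=30: queue=[D] q_used=1 → run D
t=31: queue=[D] q_used=2 → run D
t=32: queue=[D] q_used=0 → run D
t=33: queue=[D] q_used=1 → run D
t=34: (idle)
t=35: (idle)
t=36: (idle)
t=37: (idle)
t=38: (idle)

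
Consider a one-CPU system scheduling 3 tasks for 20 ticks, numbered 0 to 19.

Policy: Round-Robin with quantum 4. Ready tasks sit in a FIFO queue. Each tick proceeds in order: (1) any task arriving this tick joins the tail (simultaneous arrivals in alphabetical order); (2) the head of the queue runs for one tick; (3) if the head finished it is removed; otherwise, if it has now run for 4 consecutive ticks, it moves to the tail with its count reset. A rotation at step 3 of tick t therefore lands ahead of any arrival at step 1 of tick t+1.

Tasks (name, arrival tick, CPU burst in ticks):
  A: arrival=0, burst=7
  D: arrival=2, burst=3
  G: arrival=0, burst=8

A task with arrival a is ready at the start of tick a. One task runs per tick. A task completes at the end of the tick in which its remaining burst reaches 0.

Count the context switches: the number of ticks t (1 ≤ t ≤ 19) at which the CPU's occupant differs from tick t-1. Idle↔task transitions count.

t=0: queue=[A,G] q_used=0 → run A
t=1: queue=[A,G] q_used=1 → run A
t=2: queue=[A,G,D] q_used=2 → run A
t=3: queue=[A,G,D] q_used=3 → run A
t=4: queue=[G,D,A] q_used=0 → run G
t=5: queue=[G,D,A] q_used=1 → run G
t=6: queue=[G,D,A] q_used=2 → run G
t=7: queue=[G,D,A] q_used=3 → run G
t=8: queue=[D,A,G] q_used=0 → run D
t=9: queue=[D,A,G] q_used=1 → run D
t=10: queue=[D,A,G] q_used=2 → run D
t=11: queue=[A,G] q_used=0 → run A
t=12: queue=[A,G] q_used=1 → run A
t=13: queue=[A,G] q_used=2 → run A
t=14: queue=[G] q_used=0 → run G
t=15: queue=[G] q_used=1 → run G
t=16: queue=[G] q_used=2 → run G
t=17: queue=[G] q_used=3 → run G
t=18: (idle)
t=19: (idle)

context switches = 5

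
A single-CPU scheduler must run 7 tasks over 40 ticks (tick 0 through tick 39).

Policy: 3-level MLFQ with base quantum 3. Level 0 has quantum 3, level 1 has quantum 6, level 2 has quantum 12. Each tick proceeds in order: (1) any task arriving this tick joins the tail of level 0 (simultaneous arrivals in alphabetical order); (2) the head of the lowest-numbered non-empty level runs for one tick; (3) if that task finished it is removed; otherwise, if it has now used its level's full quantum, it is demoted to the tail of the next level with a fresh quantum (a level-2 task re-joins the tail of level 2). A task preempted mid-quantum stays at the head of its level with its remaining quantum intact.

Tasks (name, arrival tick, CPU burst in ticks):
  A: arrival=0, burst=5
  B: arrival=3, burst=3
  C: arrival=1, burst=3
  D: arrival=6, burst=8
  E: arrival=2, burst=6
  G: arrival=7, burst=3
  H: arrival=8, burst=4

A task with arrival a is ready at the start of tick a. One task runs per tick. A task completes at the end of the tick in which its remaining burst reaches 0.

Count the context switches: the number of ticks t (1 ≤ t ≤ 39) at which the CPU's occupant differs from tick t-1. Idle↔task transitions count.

context switches = 11

t=0: L0/L1/L2 = A/-/- → run A
t=1: L0/L1/L2 = AC/-/- → run A
t=2: L0/L1/L2 = ACE/-/- → run A
t=3: L0/L1/L2 = CEB/A/- → run C
t=4: L0/L1/L2 = CEB/A/- → run C
t=5: L0/L1/L2 = CEB/A/- → run C
t=6: L0/L1/L2 = EBD/A/- → run E
t=7: L0/L1/L2 = EBDG/A/- → run E
t=8: L0/L1/L2 = EBDGH/A/- → run E
t=9: L0/L1/L2 = BDGH/AE/- → run B
t=10: L0/L1/L2 = BDGH/AE/- → run B
t=11: L0/L1/L2 = BDGH/AE/- → run B
t=12: L0/L1/L2 = DGH/AE/- → run D
t=13: L0/L1/L2 = DGH/AE/- → run D
t=14: L0/L1/L2 = DGH/AE/- → run D
t=15: L0/L1/L2 = GH/AED/- → run G
t=16: L0/L1/L2 = GH/AED/- → run G
t=17: L0/L1/L2 = GH/AED/- → run G
t=18: L0/L1/L2 = H/AED/- → run H
t=19: L0/L1/L2 = H/AED/- → run H
t=20: L0/L1/L2 = H/AED/- → run H
t=21: L0/L1/L2 = -/AEDH/- → run A
t=22: L0/L1/L2 = -/AEDH/- → run A
t=23: L0/L1/L2 = -/EDH/- → run E
t=24: L0/L1/L2 = -/EDH/- → run E
t=25: L0/L1/L2 = -/EDH/- → run E
t=26: L0/L1/L2 = -/DH/- → run D
t=27: L0/L1/L2 = -/DH/- → run D
t=28: L0/L1/L2 = -/DH/- → run D
t=29: L0/L1/L2 = -/DH/- → run D
t=30: L0/L1/L2 = -/DH/- → run D
t=31: L0/L1/L2 = -/H/- → run H
t=32: (idle)
t=33: (idle)
t=34: (idle)
t=35: (idle)
t=36: (idle)
t=37: (idle)
t=38: (idle)
t=39: (idle)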